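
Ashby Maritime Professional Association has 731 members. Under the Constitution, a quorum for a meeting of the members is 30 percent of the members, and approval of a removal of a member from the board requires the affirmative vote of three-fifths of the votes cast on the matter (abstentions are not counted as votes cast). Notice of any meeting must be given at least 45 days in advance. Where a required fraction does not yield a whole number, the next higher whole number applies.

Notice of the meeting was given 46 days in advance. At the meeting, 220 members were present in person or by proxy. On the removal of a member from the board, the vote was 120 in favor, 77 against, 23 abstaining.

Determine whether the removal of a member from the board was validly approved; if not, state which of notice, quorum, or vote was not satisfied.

Notice: 46 days given; 45 required. Satisfied.
Quorum: 30% of 731 = 219.30, rounded up to 220; 220 present. Satisfied.
Vote: requires three-fifths of the votes cast (220 − 23 abstaining = 197); 3/5 of 197 = 118.20, rounded up to 119, so 119 needed; 120 in favor. Satisfied.

Valid — all requirements satisfied.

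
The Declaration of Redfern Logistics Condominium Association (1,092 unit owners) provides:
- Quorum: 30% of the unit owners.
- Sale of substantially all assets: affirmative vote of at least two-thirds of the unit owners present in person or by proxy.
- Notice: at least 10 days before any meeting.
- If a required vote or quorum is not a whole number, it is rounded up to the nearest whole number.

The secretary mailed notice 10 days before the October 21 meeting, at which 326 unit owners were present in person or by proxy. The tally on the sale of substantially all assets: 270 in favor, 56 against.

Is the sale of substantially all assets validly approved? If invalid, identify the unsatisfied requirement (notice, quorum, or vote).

Invalid — quorum requirement not satisfied.

Notice: 10 days given; 10 required. Satisfied.
Quorum: 30% of 1,092 = 327.60, rounded up to 328; 326 present. Not satisfied.
Vote: requires two-thirds of those present (326); 2/3 of 326 = 217.33, rounded up to 218, so 218 needed; 270 in favor. Satisfied.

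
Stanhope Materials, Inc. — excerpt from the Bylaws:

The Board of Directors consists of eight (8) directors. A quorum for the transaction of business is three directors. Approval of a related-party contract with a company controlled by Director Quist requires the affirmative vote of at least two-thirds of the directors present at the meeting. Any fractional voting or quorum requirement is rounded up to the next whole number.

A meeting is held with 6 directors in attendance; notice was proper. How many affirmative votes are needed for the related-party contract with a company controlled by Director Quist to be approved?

The related-party contract with a company controlled by Director Quist requires two-thirds of the directors present (6).
2/3 of 6 = 4.

4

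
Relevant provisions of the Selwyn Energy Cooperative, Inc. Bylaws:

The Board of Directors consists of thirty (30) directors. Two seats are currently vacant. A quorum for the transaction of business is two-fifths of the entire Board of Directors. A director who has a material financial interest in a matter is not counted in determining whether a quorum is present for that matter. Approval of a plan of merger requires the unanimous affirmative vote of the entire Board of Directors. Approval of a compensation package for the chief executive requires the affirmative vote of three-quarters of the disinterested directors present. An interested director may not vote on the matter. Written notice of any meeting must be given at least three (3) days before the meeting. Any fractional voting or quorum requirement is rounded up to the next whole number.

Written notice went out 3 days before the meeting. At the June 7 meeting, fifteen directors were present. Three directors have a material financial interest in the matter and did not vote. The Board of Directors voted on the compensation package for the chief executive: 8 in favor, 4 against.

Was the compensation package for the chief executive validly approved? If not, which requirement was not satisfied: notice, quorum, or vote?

Invalid — vote requirement not satisfied.

Notice: 3 days given; 3 required (3 ≥ 3). Satisfied.
Quorum: 15 present, but the 3 interested directors do not count, leaving 12. Quorum is 12. Satisfied.
Vote: the compensation package for the chief executive requires three-fourths of the disinterested directors present (15 − 3 = 12). 3/4 of 12 = 9, so 9 affirmative votes are needed; 8 voted in favor. Not satisfied.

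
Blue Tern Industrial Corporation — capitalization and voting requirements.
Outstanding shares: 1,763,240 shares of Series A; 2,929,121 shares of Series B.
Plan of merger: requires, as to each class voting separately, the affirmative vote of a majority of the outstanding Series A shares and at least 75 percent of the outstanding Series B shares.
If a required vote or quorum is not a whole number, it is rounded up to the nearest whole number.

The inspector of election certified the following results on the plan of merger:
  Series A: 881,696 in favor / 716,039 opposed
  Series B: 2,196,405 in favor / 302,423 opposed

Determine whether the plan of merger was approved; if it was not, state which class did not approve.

Series A: a majority of 1763240 is 881621; 881,621 required, 881,696 in favor — approved.
Series B: 3/4 of 2929121 = 2196840.75, rounded up to 2196841; 2,196,841 required, 2,196,405 in favor — not approved.

Not approved — the Series B shares did not give the required vote.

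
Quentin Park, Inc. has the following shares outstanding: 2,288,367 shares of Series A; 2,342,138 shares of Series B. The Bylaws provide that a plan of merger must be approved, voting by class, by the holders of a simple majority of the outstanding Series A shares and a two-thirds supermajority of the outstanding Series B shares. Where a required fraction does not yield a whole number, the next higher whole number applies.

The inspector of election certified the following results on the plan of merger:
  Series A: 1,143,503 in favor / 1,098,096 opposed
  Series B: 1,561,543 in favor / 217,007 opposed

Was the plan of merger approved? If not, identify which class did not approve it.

Not approved — the Series A shares did not give the required vote.

Series A: a majority of 2288367 is 1144184; 1,144,184 required, 1,143,503 in favor — not approved.
Series B: 2/3 of 2342138 = 1561425.33, rounded up to 1561426; 1,561,426 required, 1,561,543 in favor — approved.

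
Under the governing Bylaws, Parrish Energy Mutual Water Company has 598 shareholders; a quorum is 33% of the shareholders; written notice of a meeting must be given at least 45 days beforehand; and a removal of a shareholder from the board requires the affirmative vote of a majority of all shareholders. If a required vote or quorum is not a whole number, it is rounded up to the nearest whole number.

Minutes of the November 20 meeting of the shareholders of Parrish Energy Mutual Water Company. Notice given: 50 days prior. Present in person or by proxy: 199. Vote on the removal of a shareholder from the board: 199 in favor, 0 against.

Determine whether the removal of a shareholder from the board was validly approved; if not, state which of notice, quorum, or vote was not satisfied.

Invalid — vote requirement not satisfied.

Notice: 50 days given; 45 required. Satisfied.
Quorum: 33% of 598 = 197.34, rounded up to 198; 199 present. Satisfied.
Vote: requires a majority of all shareholders (598); a majority of 598 is 300, so 300 needed; 199 in favor. Not satisfied.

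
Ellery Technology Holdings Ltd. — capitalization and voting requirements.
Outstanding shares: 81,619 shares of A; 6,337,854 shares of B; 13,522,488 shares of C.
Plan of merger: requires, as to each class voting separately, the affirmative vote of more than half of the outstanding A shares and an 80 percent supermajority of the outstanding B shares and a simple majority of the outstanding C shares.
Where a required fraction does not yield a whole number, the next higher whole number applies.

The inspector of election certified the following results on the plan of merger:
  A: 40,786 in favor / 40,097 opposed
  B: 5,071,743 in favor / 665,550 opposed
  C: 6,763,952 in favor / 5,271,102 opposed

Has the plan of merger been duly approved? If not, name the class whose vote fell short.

A: a majority of 81619 is 40810; 40,810 required, 40,786 in favor — not approved.
B: 4/5 of 6337854 = 5070283.20, rounded up to 5070284; 5,070,284 required, 5,071,743 in favor — approved.
C: a majority of 13522488 is 6761245; 6,761,245 required, 6,763,952 in favor — approved.

Not approved — the A shares did not give the required vote.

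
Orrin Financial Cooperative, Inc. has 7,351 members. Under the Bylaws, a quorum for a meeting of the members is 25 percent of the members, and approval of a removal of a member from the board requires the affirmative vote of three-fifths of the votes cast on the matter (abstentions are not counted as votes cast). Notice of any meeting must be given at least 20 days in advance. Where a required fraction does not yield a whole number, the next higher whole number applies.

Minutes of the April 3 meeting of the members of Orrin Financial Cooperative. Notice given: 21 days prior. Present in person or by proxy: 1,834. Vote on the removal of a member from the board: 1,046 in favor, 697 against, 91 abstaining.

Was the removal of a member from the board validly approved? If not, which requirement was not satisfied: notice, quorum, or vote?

Invalid — quorum requirement not satisfied.

Notice: 21 days given; 20 required. Satisfied.
Quorum: 25% of 7,351 = 1,837.75, rounded up to 1,838; 1,834 present. Not satisfied.
Vote: requires three-fifths of the votes cast (1,834 − 91 abstaining = 1,743); 3/5 of 1743 = 1045.80, rounded up to 1046, so 1,046 needed; 1,046 in favor. Satisfied.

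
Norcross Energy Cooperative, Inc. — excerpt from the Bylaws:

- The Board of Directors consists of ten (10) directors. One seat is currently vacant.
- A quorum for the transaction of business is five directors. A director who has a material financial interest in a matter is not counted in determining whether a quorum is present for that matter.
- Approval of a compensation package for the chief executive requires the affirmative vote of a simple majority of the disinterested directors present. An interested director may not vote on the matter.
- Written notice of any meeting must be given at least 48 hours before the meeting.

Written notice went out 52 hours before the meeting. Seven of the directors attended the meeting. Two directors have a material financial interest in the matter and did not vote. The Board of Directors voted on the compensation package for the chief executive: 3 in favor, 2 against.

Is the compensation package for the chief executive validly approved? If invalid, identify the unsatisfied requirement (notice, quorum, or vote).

Notice: 52 hours given; 48 required (52 ≥ 48). Satisfied.
Quorum: 7 present, but the 2 interested directors do not count, leaving 5. Quorum is 5. Satisfied.
Vote: the compensation package for the chief executive requires a majority of the disinterested directors present (7 − 2 = 5). A majority of 5 is 3, so 3 affirmative votes are needed; 3 voted in favor. Satisfied.

Valid — all requirements satisfied.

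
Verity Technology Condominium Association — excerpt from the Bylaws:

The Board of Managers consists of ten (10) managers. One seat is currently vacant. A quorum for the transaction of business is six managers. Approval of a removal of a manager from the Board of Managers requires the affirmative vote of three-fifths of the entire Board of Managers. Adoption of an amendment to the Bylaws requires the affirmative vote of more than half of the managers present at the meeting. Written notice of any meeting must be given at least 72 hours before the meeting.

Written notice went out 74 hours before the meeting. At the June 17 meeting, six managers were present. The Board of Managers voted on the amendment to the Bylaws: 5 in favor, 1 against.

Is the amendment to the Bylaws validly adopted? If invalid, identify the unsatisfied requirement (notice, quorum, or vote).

Notice: 74 hours given; 72 required (74 ≥ 72). Satisfied.
Quorum: 6 present; quorum is 6. Satisfied.
Vote: the amendment to the Bylaws requires a majority of the managers present (6). A majority of 6 is 4, so 4 affirmative votes are needed; 5 voted in favor. Satisfied.

Valid — all requirements satisfied.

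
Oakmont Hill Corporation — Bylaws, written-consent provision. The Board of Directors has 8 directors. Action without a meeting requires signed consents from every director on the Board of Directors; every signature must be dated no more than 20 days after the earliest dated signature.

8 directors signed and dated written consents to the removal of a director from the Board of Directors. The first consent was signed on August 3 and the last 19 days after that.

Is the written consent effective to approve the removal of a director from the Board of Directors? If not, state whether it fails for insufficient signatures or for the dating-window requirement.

Signatures required: all of 8 — unanimous means all 8, so 8 needed; 8 signed. Sufficient.
Dating window: the latest signature is 19 days after the earliest; the limit is 20 days. Within the window.

Effective — both the signature and dating-window requirements are satisfied.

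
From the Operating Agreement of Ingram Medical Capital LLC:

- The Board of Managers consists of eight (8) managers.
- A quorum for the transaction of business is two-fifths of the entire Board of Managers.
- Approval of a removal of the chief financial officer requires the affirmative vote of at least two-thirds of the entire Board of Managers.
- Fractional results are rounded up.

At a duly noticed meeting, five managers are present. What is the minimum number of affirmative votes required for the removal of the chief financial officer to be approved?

6

The removal of the chief financial officer requires two-thirds of the entire Board of Managers (8).
2/3 of 8 = 5.33, rounded up to 6.
(Only 5 can vote, so the removal of the chief financial officer cannot pass at this meeting, but the required vote is still 6.)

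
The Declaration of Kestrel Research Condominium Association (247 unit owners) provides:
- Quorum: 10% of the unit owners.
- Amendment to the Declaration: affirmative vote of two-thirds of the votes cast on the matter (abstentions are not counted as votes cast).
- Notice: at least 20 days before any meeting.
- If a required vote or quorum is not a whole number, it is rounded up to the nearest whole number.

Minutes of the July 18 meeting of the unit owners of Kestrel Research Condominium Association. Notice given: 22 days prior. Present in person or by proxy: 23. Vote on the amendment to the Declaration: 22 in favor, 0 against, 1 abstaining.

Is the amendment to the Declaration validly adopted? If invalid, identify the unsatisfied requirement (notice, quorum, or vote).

Notice: 22 days given; 20 required. Satisfied.
Quorum: 10% of 247 = 24.70, rounded up to 25; 23 present. Not satisfied.
Vote: requires two-thirds of the votes cast (23 − 1 abstaining = 22); 2/3 of 22 = 14.67, rounded up to 15, so 15 needed; 22 in favor. Satisfied.

Invalid — quorum requirement not satisfied.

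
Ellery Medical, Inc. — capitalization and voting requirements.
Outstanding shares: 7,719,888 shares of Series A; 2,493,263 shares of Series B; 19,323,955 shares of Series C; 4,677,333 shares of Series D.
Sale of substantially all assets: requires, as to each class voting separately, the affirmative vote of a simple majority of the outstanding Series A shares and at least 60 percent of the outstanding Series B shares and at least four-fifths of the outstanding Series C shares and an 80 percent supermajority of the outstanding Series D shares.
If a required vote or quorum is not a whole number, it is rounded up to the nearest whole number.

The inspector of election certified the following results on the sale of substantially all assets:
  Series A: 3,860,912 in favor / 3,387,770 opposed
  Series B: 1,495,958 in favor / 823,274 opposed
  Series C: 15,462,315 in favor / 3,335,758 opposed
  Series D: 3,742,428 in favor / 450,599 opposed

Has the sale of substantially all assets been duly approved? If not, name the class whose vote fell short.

Approved — every class gave the required vote.

Series A: a majority of 7719888 is 3859945; 3,859,945 required, 3,860,912 in favor — approved.
Series B: 3/5 of 2493263 = 1495957.80, rounded up to 1495958; 1,495,958 required, 1,495,958 in favor — approved.
Series C: 4/5 of 19323955 = 15459164; 15,459,164 required, 15,462,315 in favor — approved.
Series D: 4/5 of 4677333 = 3741866.40, rounded up to 3741867; 3,741,867 required, 3,742,428 in favor — approved.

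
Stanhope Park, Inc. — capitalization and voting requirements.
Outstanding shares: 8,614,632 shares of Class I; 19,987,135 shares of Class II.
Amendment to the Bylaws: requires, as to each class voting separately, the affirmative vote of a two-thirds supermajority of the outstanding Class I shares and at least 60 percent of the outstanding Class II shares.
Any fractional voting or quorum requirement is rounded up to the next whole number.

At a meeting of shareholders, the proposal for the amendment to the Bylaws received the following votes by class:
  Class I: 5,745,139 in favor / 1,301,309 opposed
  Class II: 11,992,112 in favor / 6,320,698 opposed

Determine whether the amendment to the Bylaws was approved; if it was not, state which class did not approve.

Not approved — the Class II shares did not give the required vote.

Class I: 2/3 of 8614632 = 5743088; 5,743,088 required, 5,745,139 in favor — approved.
Class II: 3/5 of 19987135 = 11992281; 11,992,281 required, 11,992,112 in favor — not approved.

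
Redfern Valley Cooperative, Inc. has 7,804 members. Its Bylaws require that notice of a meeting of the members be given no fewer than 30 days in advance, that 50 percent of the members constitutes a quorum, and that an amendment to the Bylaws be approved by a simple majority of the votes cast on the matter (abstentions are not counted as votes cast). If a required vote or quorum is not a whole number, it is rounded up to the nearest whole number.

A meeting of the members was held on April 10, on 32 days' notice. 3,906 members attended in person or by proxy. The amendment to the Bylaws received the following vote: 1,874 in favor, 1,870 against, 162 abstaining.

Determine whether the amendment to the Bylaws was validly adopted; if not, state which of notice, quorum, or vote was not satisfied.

Notice: 32 days given; 30 required. Satisfied.
Quorum: 50% of 7,804 = 3,902; 3,906 present. Satisfied.
Vote: requires a majority of the votes cast (3,906 − 162 abstaining = 3,744); a majority of 3744 is 1873, so 1,873 needed; 1,874 in favor. Satisfied.

Valid — all requirements satisfied.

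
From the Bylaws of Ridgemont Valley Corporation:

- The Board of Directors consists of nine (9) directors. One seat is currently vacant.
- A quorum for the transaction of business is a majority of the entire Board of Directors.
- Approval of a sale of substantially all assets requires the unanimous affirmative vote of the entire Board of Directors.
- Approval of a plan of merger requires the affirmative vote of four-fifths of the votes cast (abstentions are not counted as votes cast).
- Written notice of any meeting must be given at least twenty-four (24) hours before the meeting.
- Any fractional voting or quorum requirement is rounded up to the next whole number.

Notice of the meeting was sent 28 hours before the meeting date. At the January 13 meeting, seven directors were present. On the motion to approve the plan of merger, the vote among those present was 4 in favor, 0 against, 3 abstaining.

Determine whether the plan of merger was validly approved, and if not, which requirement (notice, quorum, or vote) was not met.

Notice: 28 hours given; 24 required (28 ≥ 24). Satisfied.
Quorum: 7 present; quorum is 5. Satisfied.
Vote: the plan of merger requires four-fifths of the votes cast (7 present − 3 abstaining = 4). 4/5 of 4 = 3.20, rounded up to 4, so 4 affirmative votes are needed; 4 voted in favor. Satisfied.

Valid — all requirements satisfied.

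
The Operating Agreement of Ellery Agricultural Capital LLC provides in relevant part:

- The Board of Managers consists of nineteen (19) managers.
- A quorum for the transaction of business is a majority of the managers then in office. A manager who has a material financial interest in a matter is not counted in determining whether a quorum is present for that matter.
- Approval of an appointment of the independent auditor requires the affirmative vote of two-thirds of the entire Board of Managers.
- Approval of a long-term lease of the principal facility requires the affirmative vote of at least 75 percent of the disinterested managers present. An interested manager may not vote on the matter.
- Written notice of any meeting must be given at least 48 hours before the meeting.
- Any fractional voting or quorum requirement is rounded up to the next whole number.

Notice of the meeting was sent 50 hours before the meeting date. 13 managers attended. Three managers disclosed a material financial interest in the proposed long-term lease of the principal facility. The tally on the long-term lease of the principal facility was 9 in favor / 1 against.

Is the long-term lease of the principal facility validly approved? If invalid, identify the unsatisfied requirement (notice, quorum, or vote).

Valid — all requirements satisfied.

Notice: 50 hours given; 48 required (50 ≥ 48). Satisfied.
Quorum: 13 present, but the 3 interested managers do not count, leaving 10. Quorum is 10. Satisfied.
Vote: the long-term lease of the principal facility requires three-fourths of the disinterested managers present (13 − 3 = 10). 3/4 of 10 = 7.50, rounded up to 8, so 8 affirmative votes are needed; 9 voted in favor. Satisfied.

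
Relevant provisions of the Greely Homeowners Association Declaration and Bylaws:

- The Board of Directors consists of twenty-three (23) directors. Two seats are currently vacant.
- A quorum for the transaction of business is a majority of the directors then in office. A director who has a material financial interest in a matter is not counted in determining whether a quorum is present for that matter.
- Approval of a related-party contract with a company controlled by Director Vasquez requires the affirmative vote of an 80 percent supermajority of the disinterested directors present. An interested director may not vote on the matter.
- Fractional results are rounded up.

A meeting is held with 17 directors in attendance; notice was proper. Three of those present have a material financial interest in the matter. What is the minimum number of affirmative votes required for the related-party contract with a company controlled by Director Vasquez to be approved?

The related-party contract with a company controlled by Director Vasquez requires four-fifths of the disinterested directors present (17 − 3 = 14).
4/5 of 14 = 11.20, rounded up to 12.

12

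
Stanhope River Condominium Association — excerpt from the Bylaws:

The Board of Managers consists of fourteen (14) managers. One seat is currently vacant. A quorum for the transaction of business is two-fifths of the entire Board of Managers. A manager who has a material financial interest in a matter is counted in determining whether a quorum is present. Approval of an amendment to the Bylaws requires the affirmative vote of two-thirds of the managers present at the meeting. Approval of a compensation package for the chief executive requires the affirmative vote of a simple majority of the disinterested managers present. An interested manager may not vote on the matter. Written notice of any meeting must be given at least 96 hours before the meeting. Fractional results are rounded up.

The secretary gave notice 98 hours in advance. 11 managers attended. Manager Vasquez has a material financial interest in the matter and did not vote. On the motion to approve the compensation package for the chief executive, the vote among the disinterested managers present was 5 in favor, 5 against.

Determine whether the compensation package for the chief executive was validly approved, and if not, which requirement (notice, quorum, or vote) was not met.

Notice: 98 hours given; 96 required (98 ≥ 96). Satisfied.
Quorum: 11 present (interested managers count toward quorum); quorum is 6. Satisfied.
Vote: the compensation package for the chief executive requires a majority of the disinterested managers present (11 − 1 = 10). A majority of 10 is 6, so 6 affirmative votes are needed; 5 voted in favor. Not satisfied.

Invalid — vote requirement not satisfied.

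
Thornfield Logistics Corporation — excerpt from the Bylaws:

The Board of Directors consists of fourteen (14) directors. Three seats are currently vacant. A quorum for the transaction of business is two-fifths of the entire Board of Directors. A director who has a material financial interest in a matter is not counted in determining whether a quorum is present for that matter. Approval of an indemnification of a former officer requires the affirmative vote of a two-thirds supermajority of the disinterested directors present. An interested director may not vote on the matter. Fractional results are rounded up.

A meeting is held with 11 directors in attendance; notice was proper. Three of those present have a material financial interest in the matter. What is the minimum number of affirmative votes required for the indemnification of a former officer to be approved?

6

The indemnification of a former officer requires two-thirds of the disinterested directors present (11 − 3 = 8).
2/3 of 8 = 5.33, rounded up to 6.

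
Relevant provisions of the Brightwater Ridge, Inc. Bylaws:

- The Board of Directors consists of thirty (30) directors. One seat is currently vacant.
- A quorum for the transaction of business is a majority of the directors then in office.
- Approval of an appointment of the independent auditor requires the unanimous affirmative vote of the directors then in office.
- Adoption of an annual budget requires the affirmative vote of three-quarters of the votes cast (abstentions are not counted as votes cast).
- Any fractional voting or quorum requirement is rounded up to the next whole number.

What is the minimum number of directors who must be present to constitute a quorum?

15

A majority of 29 is 15.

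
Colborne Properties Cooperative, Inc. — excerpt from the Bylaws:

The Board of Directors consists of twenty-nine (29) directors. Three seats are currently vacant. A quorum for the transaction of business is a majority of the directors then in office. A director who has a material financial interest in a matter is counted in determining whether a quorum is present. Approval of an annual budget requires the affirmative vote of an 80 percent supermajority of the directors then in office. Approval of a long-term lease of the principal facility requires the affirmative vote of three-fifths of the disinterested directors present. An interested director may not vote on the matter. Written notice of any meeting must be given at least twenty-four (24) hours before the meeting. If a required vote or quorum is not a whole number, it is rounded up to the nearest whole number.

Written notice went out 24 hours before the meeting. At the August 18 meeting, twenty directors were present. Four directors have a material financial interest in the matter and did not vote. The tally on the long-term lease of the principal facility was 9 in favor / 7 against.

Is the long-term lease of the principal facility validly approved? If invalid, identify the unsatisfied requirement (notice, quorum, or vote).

Notice: 24 hours given; 24 required (24 ≥ 24). Satisfied.
Quorum: 20 present (interested directors count toward quorum); quorum is 14. Satisfied.
Vote: the long-term lease of the principal facility requires three-fifths of the disinterested directors present (20 − 4 = 16). 3/5 of 16 = 9.60, rounded up to 10, so 10 affirmative votes are needed; 9 voted in favor. Not satisfied.

Invalid — vote requirement not satisfied.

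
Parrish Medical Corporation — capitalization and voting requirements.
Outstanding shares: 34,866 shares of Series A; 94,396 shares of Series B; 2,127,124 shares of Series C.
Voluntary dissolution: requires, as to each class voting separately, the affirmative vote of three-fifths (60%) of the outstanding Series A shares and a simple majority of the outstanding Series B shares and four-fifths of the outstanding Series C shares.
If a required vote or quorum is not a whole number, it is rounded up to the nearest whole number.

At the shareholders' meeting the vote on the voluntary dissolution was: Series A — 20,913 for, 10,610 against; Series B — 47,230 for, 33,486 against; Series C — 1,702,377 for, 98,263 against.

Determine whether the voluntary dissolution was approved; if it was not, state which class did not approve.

Series A: 3/5 of 34866 = 20919.60, rounded up to 20920; 20,920 required, 20,913 in favor — not approved.
Series B: a majority of 94396 is 47199; 47,199 required, 47,230 in favor — approved.
Series C: 4/5 of 2127124 = 1701699.20, rounded up to 1701700; 1,701,700 required, 1,702,377 in favor — approved.

Not approved — the Series A shares did not give the required vote.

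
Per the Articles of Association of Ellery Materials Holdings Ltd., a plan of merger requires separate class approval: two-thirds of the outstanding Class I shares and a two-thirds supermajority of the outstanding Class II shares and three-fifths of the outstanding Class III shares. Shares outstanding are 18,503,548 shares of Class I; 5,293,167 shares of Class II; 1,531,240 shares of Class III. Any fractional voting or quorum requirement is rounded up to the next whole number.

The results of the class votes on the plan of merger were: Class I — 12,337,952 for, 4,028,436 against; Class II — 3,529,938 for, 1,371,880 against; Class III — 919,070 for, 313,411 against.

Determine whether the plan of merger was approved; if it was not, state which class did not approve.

Class I: 2/3 of 18503548 = 12335698.67, rounded up to 12335699; 12,335,699 required, 12,337,952 in favor — approved.
Class II: 2/3 of 5293167 = 3528778; 3,528,778 required, 3,529,938 in favor — approved.
Class III: 3/5 of 1531240 = 918744; 918,744 required, 919,070 in favor — approved.

Approved — every class gave the required vote.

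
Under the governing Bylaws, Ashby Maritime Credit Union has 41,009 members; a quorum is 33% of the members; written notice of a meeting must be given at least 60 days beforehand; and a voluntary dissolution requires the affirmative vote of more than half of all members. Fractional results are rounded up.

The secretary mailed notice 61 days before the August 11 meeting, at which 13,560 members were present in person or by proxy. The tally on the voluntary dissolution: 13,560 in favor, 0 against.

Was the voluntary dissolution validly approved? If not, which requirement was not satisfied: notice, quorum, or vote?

Notice: 61 days given; 60 required. Satisfied.
Quorum: 33% of 41,009 = 13,532.97, rounded up to 13,533; 13,560 present. Satisfied.
Vote: requires a majority of all members (41,009); a majority of 41009 is 20505, so 20,505 needed; 13,560 in favor. Not satisfied.

Invalid — vote requirement not satisfied.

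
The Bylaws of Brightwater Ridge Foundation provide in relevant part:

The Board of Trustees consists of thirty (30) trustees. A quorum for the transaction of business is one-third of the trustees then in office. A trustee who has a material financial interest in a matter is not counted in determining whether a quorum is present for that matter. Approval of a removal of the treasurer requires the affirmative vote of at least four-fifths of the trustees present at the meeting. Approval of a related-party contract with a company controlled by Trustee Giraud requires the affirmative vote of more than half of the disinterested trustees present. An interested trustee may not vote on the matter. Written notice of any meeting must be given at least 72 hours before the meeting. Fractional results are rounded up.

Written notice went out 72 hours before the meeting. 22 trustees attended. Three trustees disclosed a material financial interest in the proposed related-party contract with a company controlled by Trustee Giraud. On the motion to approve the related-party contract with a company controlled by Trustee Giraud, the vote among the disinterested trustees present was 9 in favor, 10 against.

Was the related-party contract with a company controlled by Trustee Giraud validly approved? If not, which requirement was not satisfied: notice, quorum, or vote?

Notice: 72 hours given; 72 required (72 ≥ 72). Satisfied.
Quorum: 22 present, but the 3 interested trustees do not count, leaving 19. Quorum is 10. Satisfied.
Vote: the related-party contract with a company controlled by Trustee Giraud requires a majority of the disinterested trustees present (22 − 3 = 19). A majority of 19 is 10, so 10 affirmative votes are needed; 9 voted in favor. Not satisfied.

Invalid — vote requirement not satisfied.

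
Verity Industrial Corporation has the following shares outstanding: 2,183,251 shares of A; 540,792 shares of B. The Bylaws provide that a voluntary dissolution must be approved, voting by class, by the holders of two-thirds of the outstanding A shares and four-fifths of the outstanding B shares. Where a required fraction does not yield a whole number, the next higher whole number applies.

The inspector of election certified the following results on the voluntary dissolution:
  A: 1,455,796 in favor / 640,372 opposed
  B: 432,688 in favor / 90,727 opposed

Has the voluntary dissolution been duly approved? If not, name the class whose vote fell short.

A: 2/3 of 2183251 = 1455500.67, rounded up to 1455501; 1,455,501 required, 1,455,796 in favor — approved.
B: 4/5 of 540792 = 432633.60, rounded up to 432634; 432,634 required, 432,688 in favor — approved.

Approved — every class gave the required vote.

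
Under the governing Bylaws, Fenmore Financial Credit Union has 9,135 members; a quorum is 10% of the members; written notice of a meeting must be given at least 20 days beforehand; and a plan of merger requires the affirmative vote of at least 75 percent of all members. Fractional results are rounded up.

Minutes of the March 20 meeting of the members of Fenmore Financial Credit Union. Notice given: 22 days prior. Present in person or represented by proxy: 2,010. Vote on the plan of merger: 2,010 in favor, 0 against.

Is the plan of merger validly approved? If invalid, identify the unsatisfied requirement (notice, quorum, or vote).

Notice: 22 days given; 20 required. Satisfied.
Quorum: 10% of 9,135 = 913.50, rounded up to 914; 2,010 present. Satisfied.
Vote: requires three-fourths of all members (9,135); 3/4 of 9135 = 6851.25, rounded up to 6852, so 6,852 needed; 2,010 in favor. Not satisfied.

Invalid — vote requirement not satisfied.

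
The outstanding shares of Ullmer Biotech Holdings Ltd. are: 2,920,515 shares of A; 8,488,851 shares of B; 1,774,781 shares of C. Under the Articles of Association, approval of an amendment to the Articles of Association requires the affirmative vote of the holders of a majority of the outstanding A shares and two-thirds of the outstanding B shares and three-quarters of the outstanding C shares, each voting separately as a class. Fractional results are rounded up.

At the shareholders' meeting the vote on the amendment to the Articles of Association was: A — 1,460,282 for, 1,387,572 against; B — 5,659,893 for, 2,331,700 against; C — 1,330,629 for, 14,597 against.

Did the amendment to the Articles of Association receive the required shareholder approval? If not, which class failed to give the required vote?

A: a majority of 2920515 is 1460258; 1,460,258 required, 1,460,282 in favor — approved.
B: 2/3 of 8488851 = 5659234; 5,659,234 required, 5,659,893 in favor — approved.
C: 3/4 of 1774781 = 1331085.75, rounded up to 1331086; 1,331,086 required, 1,330,629 in favor — not approved.

Not approved — the C shares did not give the required vote.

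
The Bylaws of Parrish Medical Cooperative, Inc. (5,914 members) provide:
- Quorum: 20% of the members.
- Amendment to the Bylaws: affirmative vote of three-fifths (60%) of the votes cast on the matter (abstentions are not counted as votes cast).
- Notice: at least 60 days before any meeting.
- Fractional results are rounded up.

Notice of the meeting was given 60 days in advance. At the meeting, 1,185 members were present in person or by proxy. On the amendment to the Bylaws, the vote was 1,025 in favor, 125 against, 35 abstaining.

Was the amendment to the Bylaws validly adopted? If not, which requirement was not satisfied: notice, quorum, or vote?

Notice: 60 days given; 60 required. Satisfied.
Quorum: 20% of 5,914 = 1,182.80, rounded up to 1,183; 1,185 present. Satisfied.
Vote: requires three-fifths of the votes cast (1,185 − 35 abstaining = 1,150); 3/5 of 1150 = 690, so 690 needed; 1,025 in favor. Satisfied.

Valid — all requirements satisfied.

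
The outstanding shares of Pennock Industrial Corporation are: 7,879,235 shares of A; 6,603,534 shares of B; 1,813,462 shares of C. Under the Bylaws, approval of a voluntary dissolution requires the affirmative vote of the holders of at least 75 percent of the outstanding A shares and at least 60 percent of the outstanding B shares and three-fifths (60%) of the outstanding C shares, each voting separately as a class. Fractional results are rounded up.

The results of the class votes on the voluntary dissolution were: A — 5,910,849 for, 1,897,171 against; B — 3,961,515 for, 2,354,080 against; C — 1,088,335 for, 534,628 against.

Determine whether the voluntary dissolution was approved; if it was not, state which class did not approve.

Not approved — the B shares did not give the required vote.

A: 3/4 of 7879235 = 5909426.25, rounded up to 5909427; 5,909,427 required, 5,910,849 in favor — approved.
B: 3/5 of 6603534 = 3962120.40, rounded up to 3962121; 3,962,121 required, 3,961,515 in favor — not approved.
C: 3/5 of 1813462 = 1088077.20, rounded up to 1088078; 1,088,078 required, 1,088,335 in favor — approved.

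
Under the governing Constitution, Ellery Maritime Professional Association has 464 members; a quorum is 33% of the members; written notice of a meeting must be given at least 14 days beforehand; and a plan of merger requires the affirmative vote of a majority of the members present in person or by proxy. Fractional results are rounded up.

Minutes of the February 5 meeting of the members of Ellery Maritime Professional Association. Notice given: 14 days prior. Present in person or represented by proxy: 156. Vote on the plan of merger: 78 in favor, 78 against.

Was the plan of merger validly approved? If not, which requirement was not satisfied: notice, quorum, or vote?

Invalid — vote requirement not satisfied.

Notice: 14 days given; 14 required. Satisfied.
Quorum: 33% of 464 = 153.12, rounded up to 154; 156 present. Satisfied.
Vote: requires a majority of those present (156); a majority of 156 is 79, so 79 needed; 78 in favor. Not satisfied.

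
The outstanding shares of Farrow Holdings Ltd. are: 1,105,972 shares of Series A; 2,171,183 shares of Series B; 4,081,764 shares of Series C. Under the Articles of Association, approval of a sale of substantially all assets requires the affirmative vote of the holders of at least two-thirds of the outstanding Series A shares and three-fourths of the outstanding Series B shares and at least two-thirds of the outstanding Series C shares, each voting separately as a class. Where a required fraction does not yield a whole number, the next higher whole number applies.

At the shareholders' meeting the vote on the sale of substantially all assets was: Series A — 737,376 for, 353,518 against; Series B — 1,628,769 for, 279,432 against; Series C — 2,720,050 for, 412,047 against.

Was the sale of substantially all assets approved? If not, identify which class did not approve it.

Series A: 2/3 of 1105972 = 737314.67, rounded up to 737315; 737,315 required, 737,376 in favor — approved.
Series B: 3/4 of 2171183 = 1628387.25, rounded up to 1628388; 1,628,388 required, 1,628,769 in favor — approved.
Series C: 2/3 of 4081764 = 2721176; 2,721,176 required, 2,720,050 in favor — not approved.

Not approved — the Series C shares did not give the required vote.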